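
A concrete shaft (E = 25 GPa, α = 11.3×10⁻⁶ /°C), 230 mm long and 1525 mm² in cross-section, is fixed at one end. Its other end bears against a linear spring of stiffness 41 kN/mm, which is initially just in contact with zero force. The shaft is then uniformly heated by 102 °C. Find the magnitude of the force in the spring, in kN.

P ≈ 8.71 kN

Free thermal expansion: δ_free = αΔT L = 11.3×10⁻⁶ × 102 × 230 = 0.2651 mm.
Let P be the compressive force at the spring. The shaft shortens elastically by PL/(AE) and the spring compresses by P/k; together these equal δ_free.
So P = δ_free / [L/(AE) + 1/k] = 0.2651 / [ 230/(1525×25×10³) + 1/(41×10³) ].
P = 0.2651 / 3.042×10⁻⁵ = 8714 N.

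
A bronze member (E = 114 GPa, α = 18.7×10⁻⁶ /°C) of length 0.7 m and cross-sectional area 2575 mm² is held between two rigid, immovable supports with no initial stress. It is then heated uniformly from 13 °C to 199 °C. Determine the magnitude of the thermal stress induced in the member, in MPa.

σ ≈ 397 MPa (compressive)

The supports are rigid, so the total axial strain is zero. The restrained thermal strain is ε = αΔT = 18.7×10⁻⁶ × 186 = 3478.2×10⁻⁶.
σ = EαΔT = 114×10³ × 18.7×10⁻⁶ × 186 = 396.5 MPa (compressive; the member is trying to expand).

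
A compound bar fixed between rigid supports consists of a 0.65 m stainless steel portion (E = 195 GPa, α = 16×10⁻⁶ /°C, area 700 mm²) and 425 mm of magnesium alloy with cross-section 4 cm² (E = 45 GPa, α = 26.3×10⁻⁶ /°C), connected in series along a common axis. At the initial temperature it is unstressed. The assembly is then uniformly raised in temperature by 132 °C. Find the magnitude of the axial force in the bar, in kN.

P ≈ 100 kN (compressive)

If the supports were absent, the total length change would be Σ αᵢΔT Lᵢ = 16×10⁻⁶×132×650 + 26.3×10⁻⁶×132×425 = 2.848 mm.
The walls prevent any net length change, so an axial force P (same in every segment) develops. Compatibility: P · Σ Lᵢ/(AᵢEᵢ) = δ_free.
Σ Lᵢ/(AᵢEᵢ) = 650/(700×195×10³) + 425/(400×45×10³) = 2.837×10⁻⁵ mm/N.
Hence P = δ_free / Σ(L/AE) = 2.848/2.837×10⁻⁵ = 100.4 kN (compressive).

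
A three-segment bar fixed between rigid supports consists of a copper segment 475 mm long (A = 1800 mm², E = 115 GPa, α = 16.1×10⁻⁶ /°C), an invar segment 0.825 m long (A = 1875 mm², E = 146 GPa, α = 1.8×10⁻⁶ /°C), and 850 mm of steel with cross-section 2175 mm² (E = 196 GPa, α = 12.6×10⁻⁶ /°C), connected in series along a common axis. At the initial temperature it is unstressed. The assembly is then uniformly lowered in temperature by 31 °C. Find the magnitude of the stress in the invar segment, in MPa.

σ ≈ 44.9 MPa (tensile)

Free thermal contraction of the whole bar: Σ αᵢΔT Lᵢ = 16.1×10⁻⁶×31×475 + 1.8×10⁻⁶×31×825 + 12.6×10⁻⁶×31×850 = 0.6151 mm.
Since the ends are fixed, an axial force P builds up, equal in every segment, with P · Σ Lᵢ/(AᵢEᵢ) = δ_free.
The series flexibility is Σ Lᵢ/(AᵢEᵢ) = 475/(1800×115×10³) + 825/(1875×146×10³) + 850/(2175×196×10³) = 7.302×10⁻⁶ mm/N.
P = 0.6151 / 7.302×10⁻⁶ = 84240 N = 84.24 kN, tensile.
σ_{invar} = P / A = 84240 / 1875 = 44.93 MPa.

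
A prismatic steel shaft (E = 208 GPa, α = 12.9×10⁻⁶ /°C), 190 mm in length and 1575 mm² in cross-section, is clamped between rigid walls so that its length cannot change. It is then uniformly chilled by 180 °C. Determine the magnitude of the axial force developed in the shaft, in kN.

The ends cannot move, so σ = EαΔT = 208×10³ × 12.9×10⁻⁶ × 180 = 483 MPa.
Axial force P = σA = 483 × 1575 = 760700 N = 760.7 kN, tensile.

P ≈ 761 kN (tensile)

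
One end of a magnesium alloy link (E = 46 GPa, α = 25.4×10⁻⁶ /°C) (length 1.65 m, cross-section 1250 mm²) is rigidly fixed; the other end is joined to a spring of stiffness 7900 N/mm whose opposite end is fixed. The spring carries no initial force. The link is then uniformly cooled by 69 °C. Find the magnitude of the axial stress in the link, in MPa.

The unrestrained thermal change is αΔT L = 25.4×10⁻⁶ × 69 × 1650 = 2.892 mm.
Let P be the tensile force in the spring. The link extends elastically by PL/(AE) and the spring stretches by P/k; together these equal δ_free.
So P = δ_free / [L/(AE) + 1/k] = 2.892 / [ 1650/(1250×46×10³) + 1/(7900) ].
P = 2.892 / 0.0001553 = 18620 N.
σ = P/A = 18620/1250 = 14.9 MPa.

σ ≈ 14.9 MPa (tensile)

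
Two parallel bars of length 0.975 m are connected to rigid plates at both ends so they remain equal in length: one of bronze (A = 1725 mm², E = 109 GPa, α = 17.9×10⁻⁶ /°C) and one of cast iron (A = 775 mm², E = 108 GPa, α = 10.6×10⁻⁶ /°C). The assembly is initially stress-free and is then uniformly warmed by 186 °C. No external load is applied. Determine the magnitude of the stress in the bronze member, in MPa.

Equilibrium of a rigid end plate with no external load gives equal and opposite internal forces ±P in the two members. Since α_{bronze} > α_{cast iron}, heating drives the bronze into compression and the cast iron into tension.
Setting the final lengths equal and cancelling L: (α₁ − α₂)ΔT = P/(A₁E₁) + P/(A₂E₂).
|α₁ − α₂|·ΔT = 7.3×10⁻⁶ × 186 = 0.001358.
1/(A₁E₁) + 1/(A₂E₂) = 1/(1725×109×10³) + 1/(775×108×10³) = 1.727×10⁻⁸ N⁻¹.
P = 0.001358 / 1.727×10⁻⁸ = 78640 N = 78.64 kN.
σ_{bronze} = P/A₁ = 78640/1725 = 45.59 MPa, compressive.

σ ≈ 45.6 MPa (compressive)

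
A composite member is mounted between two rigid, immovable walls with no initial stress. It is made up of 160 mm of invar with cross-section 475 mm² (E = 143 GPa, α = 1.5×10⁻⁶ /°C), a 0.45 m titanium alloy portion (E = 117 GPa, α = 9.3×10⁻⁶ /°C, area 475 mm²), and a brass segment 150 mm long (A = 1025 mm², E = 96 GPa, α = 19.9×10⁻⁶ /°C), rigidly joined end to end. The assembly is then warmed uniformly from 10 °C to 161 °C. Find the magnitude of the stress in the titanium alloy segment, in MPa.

σ ≈ 197 MPa (compressive)

With the walls removed the bar would change length by δ_free = Σ αᵢΔT Lᵢ = 1.5×10⁻⁶×151×160 + 9.3×10⁻⁶×151×450 + 19.9×10⁻⁶×151×150 = 1.119 mm.
The walls prevent any net length change, so an axial force P (same in every segment) develops. Compatibility: P · Σ Lᵢ/(AᵢEᵢ) = δ_free.
Σ Lᵢ/(AᵢEᵢ) = 160/(475×143×10³) + 450/(475×117×10³) + 150/(1025×96×10³) = 1.198×10⁻⁵ mm/N.
P = 1.119 / 1.198×10⁻⁵ = 93420 N = 93.42 kN, compressive.
σ_{titanium alloy} = P / A = 93420 / 475 = 196.7 MPa.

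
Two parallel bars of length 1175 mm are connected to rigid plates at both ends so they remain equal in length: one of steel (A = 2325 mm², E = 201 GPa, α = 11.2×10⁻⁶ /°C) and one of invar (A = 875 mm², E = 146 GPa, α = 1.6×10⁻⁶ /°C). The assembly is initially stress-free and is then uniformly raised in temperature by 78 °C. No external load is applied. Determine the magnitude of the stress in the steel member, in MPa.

Equilibrium of a rigid end plate with no external load gives equal and opposite internal forces ±P in the two members. Since α_{steel} > α_{invar}, heating drives the steel into compression and the invar into tension.
Equating the net (thermal + elastic) strains gives |α₁ − α₂|·ΔT = P·[1/(A₁E₁) + 1/(A₂E₂)].
|α₁ − α₂|·ΔT = 9.6×10⁻⁶ × 78 = 0.0007488.
1/(A₁E₁) + 1/(A₂E₂) = 1/(2325×201×10³) + 1/(875×146×10³) = 9.968×10⁻⁹ N⁻¹.
P = 0.0007488 / 9.968×10⁻⁹ = 75120 N = 75.12 kN.
σ_{steel} = P/A₁ = 75120/2325 = 32.31 MPa, compressive.

σ ≈ 32.3 MPa (compressive)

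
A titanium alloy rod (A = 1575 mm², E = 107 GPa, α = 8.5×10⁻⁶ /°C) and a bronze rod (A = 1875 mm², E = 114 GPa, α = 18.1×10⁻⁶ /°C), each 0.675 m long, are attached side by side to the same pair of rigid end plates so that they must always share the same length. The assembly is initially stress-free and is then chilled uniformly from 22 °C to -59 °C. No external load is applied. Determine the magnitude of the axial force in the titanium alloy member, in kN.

P ≈ 73.3 kN (compressive in the titanium alloy)

The bronze has the larger α, so on cooling it would change length more than the titanium alloy if both were free. The rigid plates force a common final length, so the bronze is put into tension and the titanium alloy into compression, with equal and opposite forces P (no external load).
Equating the net (thermal + elastic) strains gives |α₁ − α₂|·ΔT = P·[1/(A₁E₁) + 1/(A₂E₂)].
|α₁ − α₂|·ΔT = 9.6×10⁻⁶ × 81 = 0.0007776.
1/(A₁E₁) + 1/(A₂E₂) = 1/(1575×107×10³) + 1/(1875×114×10³) = 1.061×10⁻⁸ N⁻¹.
P = 0.0007776 / 1.061×10⁻⁸ = 73270 N = 73.27 kN.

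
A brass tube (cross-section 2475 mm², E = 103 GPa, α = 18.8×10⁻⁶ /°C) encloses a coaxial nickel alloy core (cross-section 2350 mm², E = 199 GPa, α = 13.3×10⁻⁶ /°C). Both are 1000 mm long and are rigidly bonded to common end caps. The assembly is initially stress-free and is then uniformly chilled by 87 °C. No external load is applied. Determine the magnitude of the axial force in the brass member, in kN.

The brass has the larger α, so on cooling it would change length more than the nickel alloy if both were free. The rigid plates force a common final length, so the brass is put into tension and the nickel alloy into compression, with equal and opposite forces P (no external load).
Compatibility of the two members (thermal + elastic change equal): (α₁ − α₂)ΔT = P·[1/(A₁E₁) + 1/(A₂E₂)].
|α₁ − α₂|·ΔT = 5.5×10⁻⁶ × 87 = 0.0004785.
1/(A₁E₁) + 1/(A₂E₂) = 1/(2475×103×10³) + 1/(2350×199×10³) = 6.061×10⁻⁹ N⁻¹.
So P = 0.0004785 / 6.061×10⁻⁹ = 78.95 kN.

P ≈ 78.9 kN (tensile in the brass)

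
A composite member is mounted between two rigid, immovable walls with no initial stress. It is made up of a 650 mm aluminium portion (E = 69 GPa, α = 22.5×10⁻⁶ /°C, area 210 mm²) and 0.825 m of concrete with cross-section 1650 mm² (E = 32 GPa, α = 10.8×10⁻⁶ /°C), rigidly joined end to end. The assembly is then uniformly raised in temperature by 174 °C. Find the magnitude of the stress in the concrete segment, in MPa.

With the walls removed the bar would change length by δ_free = Σ αᵢΔT Lᵢ = 22.5×10⁻⁶×174×650 + 10.8×10⁻⁶×174×825 = 4.095 mm.
The walls prevent any net length change, so an axial force P (same in every segment) develops. Compatibility: P · Σ Lᵢ/(AᵢEᵢ) = δ_free.
Σ Lᵢ/(AᵢEᵢ) = 650/(210×69×10³) + 825/(1650×32×10³) = 6.048×10⁻⁵ mm/N.
Hence P = δ_free / Σ(L/AE) = 4.095/6.048×10⁻⁵ = 67.71 kN (compressive).
σ_{concrete} = P / A = 67710 / 1650 = 41.03 MPa.

σ ≈ 41 MPa (compressive)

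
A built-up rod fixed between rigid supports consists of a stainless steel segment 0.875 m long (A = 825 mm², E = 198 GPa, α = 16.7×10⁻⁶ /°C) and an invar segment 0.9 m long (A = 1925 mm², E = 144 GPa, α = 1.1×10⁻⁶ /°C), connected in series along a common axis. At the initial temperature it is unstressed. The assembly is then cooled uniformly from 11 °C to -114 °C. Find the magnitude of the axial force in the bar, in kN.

Free thermal contraction of the whole bar: Σ αᵢΔT Lᵢ = 16.7×10⁻⁶×125×875 + 1.1×10⁻⁶×125×900 = 1.95 mm.
The rigid supports impose zero overall length change; the single axial force P common to all segments must satisfy P Σ Lᵢ/(AᵢEᵢ) = δ_free.
Σ Lᵢ/(AᵢEᵢ) = 875/(825×198×10³) + 900/(1925×144×10³) = 8.603×10⁻⁶ mm/N.
P = 1.95 / 8.603×10⁻⁶ = 226700 N = 226.7 kN, tensile.

P ≈ 227 kN (tensile)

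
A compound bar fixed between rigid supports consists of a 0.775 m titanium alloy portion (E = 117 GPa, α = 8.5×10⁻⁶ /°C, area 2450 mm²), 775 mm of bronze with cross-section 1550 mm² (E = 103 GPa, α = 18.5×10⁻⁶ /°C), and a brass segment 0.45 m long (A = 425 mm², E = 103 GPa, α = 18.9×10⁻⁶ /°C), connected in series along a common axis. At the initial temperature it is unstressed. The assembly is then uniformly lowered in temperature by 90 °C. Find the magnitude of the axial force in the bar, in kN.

If the supports were absent, the total length change would be Σ αᵢΔT Lᵢ = 8.5×10⁻⁶×90×775 + 18.5×10⁻⁶×90×775 + 18.9×10⁻⁶×90×450 = 2.649 mm.
The rigid supports impose zero overall length change; the single axial force P common to all segments must satisfy P Σ Lᵢ/(AᵢEᵢ) = δ_free.
Σ Lᵢ/(AᵢEᵢ) = 775/(2450×117×10³) + 775/(1550×103×10³) + 450/(425×103×10³) = 1.784×10⁻⁵ mm/N.
P = 2.649 / 1.784×10⁻⁵ = 148500 N = 148.5 kN, tensile.

P ≈ 148 kN (tensile)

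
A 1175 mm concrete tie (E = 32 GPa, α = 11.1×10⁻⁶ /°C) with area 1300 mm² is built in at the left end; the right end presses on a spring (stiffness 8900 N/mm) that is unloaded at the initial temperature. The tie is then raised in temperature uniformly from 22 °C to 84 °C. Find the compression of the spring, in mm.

δ ≈ 0.646 mm

Free thermal expansion: δ_free = αΔT L = 11.1×10⁻⁶ × 62 × 1175 = 0.8086 mm.
With a force P in the spring, the elastic change of the tie is PL/(AE) and that of the spring is P/k; compatibility requires their sum to equal δ_free.
So P = δ_free / [L/(AE) + 1/k] = 0.8086 / [ 1175/(1300×32×10³) + 1/(8900) ].
P = 0.8086 / 0.0001406 = 5751 N.
Spring compression = P/k = 5751/(8900) = 0.6462 mm.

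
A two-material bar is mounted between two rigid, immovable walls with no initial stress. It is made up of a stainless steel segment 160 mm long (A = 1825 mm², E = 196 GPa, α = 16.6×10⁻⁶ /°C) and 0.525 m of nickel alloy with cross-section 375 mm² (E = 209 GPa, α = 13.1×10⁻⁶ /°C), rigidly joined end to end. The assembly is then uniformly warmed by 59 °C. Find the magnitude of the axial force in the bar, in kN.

P ≈ 78.7 kN (compressive)

With the walls removed the bar would change length by δ_free = Σ αᵢΔT Lᵢ = 16.6×10⁻⁶×59×160 + 13.1×10⁻⁶×59×525 = 0.5625 mm.
The rigid supports impose zero overall length change; the single axial force P common to all segments must satisfy P Σ Lᵢ/(AᵢEᵢ) = δ_free.
Σ Lᵢ/(AᵢEᵢ) = 160/(1825×196×10³) + 525/(375×209×10³) = 7.146×10⁻⁶ mm/N.
P = 0.5625 / 7.146×10⁻⁶ = 78710 N = 78.71 kN, compressive.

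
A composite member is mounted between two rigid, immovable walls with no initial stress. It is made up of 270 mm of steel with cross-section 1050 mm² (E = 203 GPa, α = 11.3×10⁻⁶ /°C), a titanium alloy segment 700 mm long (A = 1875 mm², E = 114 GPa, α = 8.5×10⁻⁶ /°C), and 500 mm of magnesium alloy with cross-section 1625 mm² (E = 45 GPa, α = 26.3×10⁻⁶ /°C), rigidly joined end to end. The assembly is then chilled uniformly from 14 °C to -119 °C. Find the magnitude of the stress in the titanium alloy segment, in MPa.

Free thermal contraction of the whole bar: Σ αᵢΔT Lᵢ = 11.3×10⁻⁶×133×270 + 8.5×10⁻⁶×133×700 + 26.3×10⁻⁶×133×500 = 2.946 mm.
The walls prevent any net length change, so an axial force P (same in every segment) develops. Compatibility: P · Σ Lᵢ/(AᵢEᵢ) = δ_free.
The series flexibility is Σ Lᵢ/(AᵢEᵢ) = 270/(1050×203×10³) + 700/(1875×114×10³) + 500/(1625×45×10³) = 1.138×10⁻⁵ mm/N.
So P = 2.946 / 1.138×10⁻⁵ = 258.9 kN, tensile.
σ_{titanium alloy} = P / A = 258900 / 1875 = 138.1 MPa.

σ ≈ 138 MPa (tensile)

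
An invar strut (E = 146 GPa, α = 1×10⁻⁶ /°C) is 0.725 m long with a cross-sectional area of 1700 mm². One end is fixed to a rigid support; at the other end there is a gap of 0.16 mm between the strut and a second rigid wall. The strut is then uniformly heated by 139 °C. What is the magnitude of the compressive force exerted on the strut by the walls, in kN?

Unrestrained expansion: δ_free = αΔT L = 1×10⁻⁶ × 139 × 725 = 0.1008 mm.
Since δ_free = 0.101 mm is less than the 0.16 mm gap, the strut never touches the wall. No axial force develops.

P ≈ 0 kN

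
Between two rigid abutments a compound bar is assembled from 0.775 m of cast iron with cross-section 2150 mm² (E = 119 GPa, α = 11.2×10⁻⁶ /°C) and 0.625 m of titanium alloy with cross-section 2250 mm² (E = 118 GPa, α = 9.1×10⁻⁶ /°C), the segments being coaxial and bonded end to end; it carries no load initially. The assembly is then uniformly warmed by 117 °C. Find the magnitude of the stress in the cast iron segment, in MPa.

σ ≈ 145 MPa (compressive)

With the walls removed the bar would change length by δ_free = Σ αᵢΔT Lᵢ = 11.2×10⁻⁶×117×775 + 9.1×10⁻⁶×117×625 = 1.681 mm.
The walls prevent any net length change, so an axial force P (same in every segment) develops. Compatibility: P · Σ Lᵢ/(AᵢEᵢ) = δ_free.
The series flexibility is Σ Lᵢ/(AᵢEᵢ) = 775/(2150×119×10³) + 625/(2250×118×10³) = 5.383×10⁻⁶ mm/N.
So P = 1.681 / 5.383×10⁻⁶ = 312.3 kN, compressive.
σ_{cast iron} = P / A = 312300 / 2150 = 145.2 MPa.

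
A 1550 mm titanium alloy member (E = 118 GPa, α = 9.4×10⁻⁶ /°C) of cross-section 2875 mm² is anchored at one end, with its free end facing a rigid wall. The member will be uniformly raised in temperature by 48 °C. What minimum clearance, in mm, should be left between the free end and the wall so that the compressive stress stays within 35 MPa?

With no wall the member would lengthen by αΔT L = 9.4×10⁻⁶ × 48 × 1550 = 0.6994 mm.
At the allowable stress the elastic shortening the wall may impose is σL/E = 35 × 1550 / (118×10³) = 0.4597 mm.
So the gap has to take up the difference, g_min = δ_free − σL/E = 0.6994 − 0.4597 = 0.2396 mm.

g ≈ 0.24 mm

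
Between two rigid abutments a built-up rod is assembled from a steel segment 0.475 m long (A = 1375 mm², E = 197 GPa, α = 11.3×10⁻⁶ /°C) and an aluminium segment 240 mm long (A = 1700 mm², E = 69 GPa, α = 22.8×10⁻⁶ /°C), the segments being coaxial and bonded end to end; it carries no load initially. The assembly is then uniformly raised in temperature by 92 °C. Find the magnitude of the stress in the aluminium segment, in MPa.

σ ≈ 154 MPa (compressive)

With the walls removed the bar would change length by δ_free = Σ αᵢΔT Lᵢ = 11.3×10⁻⁶×92×475 + 22.8×10⁻⁶×92×240 = 0.9972 mm.
Since the ends are fixed, an axial force P builds up, equal in every segment, with P · Σ Lᵢ/(AᵢEᵢ) = δ_free.
The series flexibility is Σ Lᵢ/(AᵢEᵢ) = 475/(1375×197×10³) + 240/(1700×69×10³) = 3.8×10⁻⁶ mm/N.
Hence P = δ_free / Σ(L/AE) = 0.9972/3.8×10⁻⁶ = 262.5 kN (compressive).
σ_{aluminium} = P / A = 262500 / 1700 = 154.4 MPa.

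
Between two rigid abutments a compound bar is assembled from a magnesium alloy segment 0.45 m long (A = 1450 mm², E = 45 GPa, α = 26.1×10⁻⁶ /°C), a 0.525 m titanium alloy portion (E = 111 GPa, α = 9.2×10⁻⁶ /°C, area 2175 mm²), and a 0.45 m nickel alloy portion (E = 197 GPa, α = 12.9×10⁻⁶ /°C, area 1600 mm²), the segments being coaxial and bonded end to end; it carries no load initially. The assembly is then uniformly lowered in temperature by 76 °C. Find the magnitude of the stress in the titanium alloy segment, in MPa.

σ ≈ 74.5 MPa (tensile)

Free thermal contraction of the whole bar: Σ αᵢΔT Lᵢ = 26.1×10⁻⁶×76×450 + 9.2×10⁻⁶×76×525 + 12.9×10⁻⁶×76×450 = 1.701 mm.
Since the ends are fixed, an axial force P builds up, equal in every segment, with P · Σ Lᵢ/(AᵢEᵢ) = δ_free.
The series flexibility is Σ Lᵢ/(AᵢEᵢ) = 450/(1450×45×10³) + 525/(2175×111×10³) + 450/(1600×197×10³) = 1.05×10⁻⁵ mm/N.
P = 1.701 / 1.05×10⁻⁵ = 162000 N = 162 kN, tensile.
σ_{titanium alloy} = P / A = 162000 / 2175 = 74.49 MPa.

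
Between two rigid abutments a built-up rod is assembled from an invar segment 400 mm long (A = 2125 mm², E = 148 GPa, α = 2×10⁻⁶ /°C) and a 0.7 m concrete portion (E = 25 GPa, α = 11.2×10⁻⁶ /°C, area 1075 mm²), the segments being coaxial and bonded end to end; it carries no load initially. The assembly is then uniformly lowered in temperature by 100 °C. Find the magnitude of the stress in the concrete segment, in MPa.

With the walls removed the bar would change length by δ_free = Σ αᵢΔT Lᵢ = 2×10⁻⁶×100×400 + 11.2×10⁻⁶×100×700 = 0.864 mm.
The walls prevent any net length change, so an axial force P (same in every segment) develops. Compatibility: P · Σ Lᵢ/(AᵢEᵢ) = δ_free.
Σ Lᵢ/(AᵢEᵢ) = 400/(2125×148×10³) + 700/(1075×25×10³) = 2.732×10⁻⁵ mm/N.
So P = 0.864 / 2.732×10⁻⁵ = 31.63 kN, tensile.
σ_{concrete} = P / A = 31630 / 1075 = 29.42 MPa.

σ ≈ 29.4 MPa (tensile)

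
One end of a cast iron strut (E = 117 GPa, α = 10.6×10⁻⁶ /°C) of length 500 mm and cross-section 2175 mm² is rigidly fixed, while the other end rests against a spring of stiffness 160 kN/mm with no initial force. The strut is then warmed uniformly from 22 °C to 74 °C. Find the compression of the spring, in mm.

δ ≈ 0.21 mm

The unrestrained thermal change is αΔT L = 10.6×10⁻⁶ × 52 × 500 = 0.2756 mm.
Let P be the compressive force at the spring. The strut shortens elastically by PL/(AE) and the spring compresses by P/k; together these equal δ_free.
So P = δ_free / [L/(AE) + 1/k] = 0.2756 / [ 500/(2175×117×10³) + 1/(160×10³) ].
P = 0.2756 / 8.215×10⁻⁶ = 33550 N.
Spring compression = P/k = 33550/(160×10³) = 0.2097 mm.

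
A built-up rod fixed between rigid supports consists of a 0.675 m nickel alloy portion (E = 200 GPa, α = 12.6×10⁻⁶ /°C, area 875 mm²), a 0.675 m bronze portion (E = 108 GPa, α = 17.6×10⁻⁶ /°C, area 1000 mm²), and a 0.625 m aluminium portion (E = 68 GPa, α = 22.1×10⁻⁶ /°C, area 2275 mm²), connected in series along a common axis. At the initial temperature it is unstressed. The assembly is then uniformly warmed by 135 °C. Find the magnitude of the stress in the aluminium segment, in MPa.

σ ≈ 143 MPa (compressive)

If the supports were absent, the total length change would be Σ αᵢΔT Lᵢ = 12.6×10⁻⁶×135×675 + 17.6×10⁻⁶×135×675 + 22.1×10⁻⁶×135×625 = 4.617 mm.
The rigid supports impose zero overall length change; the single axial force P common to all segments must satisfy P Σ Lᵢ/(AᵢEᵢ) = δ_free.
Σ Lᵢ/(AᵢEᵢ) = 675/(875×200×10³) + 675/(1000×108×10³) + 625/(2275×68×10³) = 1.415×10⁻⁵ mm/N.
P = 4.617 / 1.415×10⁻⁵ = 326300 N = 326.3 kN, compressive.
σ_{aluminium} = P / A = 326300 / 2275 = 143.4 MPa.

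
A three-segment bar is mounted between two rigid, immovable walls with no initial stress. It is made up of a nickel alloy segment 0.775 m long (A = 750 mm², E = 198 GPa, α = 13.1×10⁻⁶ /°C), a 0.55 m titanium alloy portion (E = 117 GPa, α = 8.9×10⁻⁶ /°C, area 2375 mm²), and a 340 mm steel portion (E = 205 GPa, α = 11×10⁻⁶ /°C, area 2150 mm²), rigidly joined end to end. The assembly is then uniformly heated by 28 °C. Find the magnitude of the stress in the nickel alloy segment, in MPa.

σ ≈ 88 MPa (compressive)

With the walls removed the bar would change length by δ_free = Σ αᵢΔT Lᵢ = 13.1×10⁻⁶×28×775 + 8.9×10⁻⁶×28×550 + 11×10⁻⁶×28×340 = 0.526 mm.
The walls prevent any net length change, so an axial force P (same in every segment) develops. Compatibility: P · Σ Lᵢ/(AᵢEᵢ) = δ_free.
The series flexibility is Σ Lᵢ/(AᵢEᵢ) = 775/(750×198×10³) + 550/(2375×117×10³) + 340/(2150×205×10³) = 7.97×10⁻⁶ mm/N.
So P = 0.526 / 7.97×10⁻⁶ = 66.01 kN, compressive.
σ_{nickel alloy} = P / A = 66010 / 750 = 88.01 MPa.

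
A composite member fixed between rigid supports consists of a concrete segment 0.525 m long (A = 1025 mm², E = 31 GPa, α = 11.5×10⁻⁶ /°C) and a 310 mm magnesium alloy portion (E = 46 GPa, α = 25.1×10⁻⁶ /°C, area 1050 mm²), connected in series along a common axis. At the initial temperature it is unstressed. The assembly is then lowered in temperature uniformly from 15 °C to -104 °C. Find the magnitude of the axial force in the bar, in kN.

P ≈ 71.7 kN (tensile)

With the walls removed the bar would change length by δ_free = Σ αᵢΔT Lᵢ = 11.5×10⁻⁶×119×525 + 25.1×10⁻⁶×119×310 = 1.644 mm.
The rigid supports impose zero overall length change; the single axial force P common to all segments must satisfy P Σ Lᵢ/(AᵢEᵢ) = δ_free.
Σ Lᵢ/(AᵢEᵢ) = 525/(1025×31×10³) + 310/(1050×46×10³) = 2.294×10⁻⁵ mm/N.
P = 1.644 / 2.294×10⁻⁵ = 71680 N = 71.68 kN, tensile.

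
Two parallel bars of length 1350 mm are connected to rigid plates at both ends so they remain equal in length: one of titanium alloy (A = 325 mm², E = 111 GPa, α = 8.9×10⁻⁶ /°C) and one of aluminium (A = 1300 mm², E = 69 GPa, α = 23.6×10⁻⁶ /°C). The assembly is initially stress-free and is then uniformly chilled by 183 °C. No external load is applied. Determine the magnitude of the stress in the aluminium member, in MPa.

σ ≈ 53.2 MPa (tensile)

Both members must finish at the same length. With the larger α, the aluminium tends to over-contract; the plates restrain it, putting the aluminium in tension and the titanium alloy in compression. With no external load the two internal forces are equal and opposite, magnitude P.
Setting the final lengths equal and cancelling L: (α₁ − α₂)ΔT = P/(A₁E₁) + P/(A₂E₂).
|α₁ − α₂|·ΔT = 14.7×10⁻⁶ × 183 = 0.00269.
1/(A₁E₁) + 1/(A₂E₂) = 1/(325×111×10³) + 1/(1300×69×10³) = 3.887×10⁻⁸ N⁻¹.
P = 0.00269 / 3.887×10⁻⁸ = 69210 N = 69.21 kN.
σ_{aluminium} = P/A₂ = 69210/1300 = 53.24 MPa, tensile.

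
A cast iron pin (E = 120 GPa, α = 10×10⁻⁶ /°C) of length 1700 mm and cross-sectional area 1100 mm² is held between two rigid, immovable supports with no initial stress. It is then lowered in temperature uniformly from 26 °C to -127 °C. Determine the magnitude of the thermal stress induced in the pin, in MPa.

σ ≈ 184 MPa (tensile)

Because both ends are immovable the net strain is zero, and the suppressed thermal strain is αΔT = 10×10⁻⁶ × 153 = 1530×10⁻⁶.
Hence σ = E·αΔT = 120×10³ × 1530×10⁻⁶ = 183.6 MPa, tensile.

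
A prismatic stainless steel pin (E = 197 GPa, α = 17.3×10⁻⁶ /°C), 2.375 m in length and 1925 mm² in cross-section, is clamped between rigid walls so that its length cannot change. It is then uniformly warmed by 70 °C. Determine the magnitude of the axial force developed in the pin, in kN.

P ≈ 459 kN (compressive)

The ends cannot move, so σ = EαΔT = 197×10³ × 17.3×10⁻⁶ × 70 = 238.6 MPa.
Then P = σA = 238.6 × 1925 mm² = 459.2 kN, compressive.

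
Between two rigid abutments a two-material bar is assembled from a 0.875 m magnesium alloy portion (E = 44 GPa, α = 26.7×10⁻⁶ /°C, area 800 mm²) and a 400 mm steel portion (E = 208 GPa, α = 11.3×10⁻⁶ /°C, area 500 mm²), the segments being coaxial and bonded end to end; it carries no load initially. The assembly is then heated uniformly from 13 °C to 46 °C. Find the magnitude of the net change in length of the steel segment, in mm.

|ΔL| ≈ 0.0259 mm

Free thermal expansion of the whole bar: Σ αᵢΔT Lᵢ = 26.7×10⁻⁶×33×875 + 11.3×10⁻⁶×33×400 = 0.9201 mm.
The walls prevent any net length change, so an axial force P (same in every segment) develops. Compatibility: P · Σ Lᵢ/(AᵢEᵢ) = δ_free.
The series flexibility is Σ Lᵢ/(AᵢEᵢ) = 875/(800×44×10³) + 400/(500×208×10³) = 2.87×10⁻⁵ mm/N.
P = 0.9201 / 2.87×10⁻⁵ = 32060 N = 32.06 kN, compressive.
For the steel segment, free thermal change = 11.3×10⁻⁶×33×400 = 0.1492 mm and elastic change from P = 32060×400/(500×208×10³) = 0.1233 mm; these oppose, so the net change is 0.0259 mm (segment lengthens).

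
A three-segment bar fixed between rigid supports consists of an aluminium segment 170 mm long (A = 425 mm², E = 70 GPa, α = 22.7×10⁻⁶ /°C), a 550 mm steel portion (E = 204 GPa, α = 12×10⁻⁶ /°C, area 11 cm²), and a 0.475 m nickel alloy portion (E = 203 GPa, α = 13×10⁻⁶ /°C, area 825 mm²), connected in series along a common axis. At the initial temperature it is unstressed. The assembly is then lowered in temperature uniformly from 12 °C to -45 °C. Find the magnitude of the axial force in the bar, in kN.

P ≈ 86.2 kN (tensile)

If the supports were absent, the total length change would be Σ αᵢΔT Lᵢ = 22.7×10⁻⁶×57×170 + 12×10⁻⁶×57×550 + 13×10⁻⁶×57×475 = 0.9481 mm.
The walls prevent any net length change, so an axial force P (same in every segment) develops. Compatibility: P · Σ Lᵢ/(AᵢEᵢ) = δ_free.
Σ Lᵢ/(AᵢEᵢ) = 170/(425×70×10³) + 550/(1100×204×10³) + 475/(825×203×10³) = 1.1×10⁻⁵ mm/N.
P = 0.9481 / 1.1×10⁻⁵ = 86180 N = 86.18 kN, tensile.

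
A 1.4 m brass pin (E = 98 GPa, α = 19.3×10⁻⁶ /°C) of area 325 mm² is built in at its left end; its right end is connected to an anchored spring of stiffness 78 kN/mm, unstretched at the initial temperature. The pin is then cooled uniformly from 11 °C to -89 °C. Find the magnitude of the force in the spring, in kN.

P ≈ 47.6 kN

The unrestrained thermal change is αΔT L = 19.3×10⁻⁶ × 100 × 1400 = 2.702 mm.
With a force P in the spring, the elastic change of the pin is PL/(AE) and that of the spring is P/k; compatibility requires their sum to equal δ_free.
P [ L/(AE) + 1/k ] = δ_free → P [ 1400/(325×98×10³) + 1/(78×10³) ] = 2.702.
P = 2.702 / 5.678×10⁻⁵ = 47590 N.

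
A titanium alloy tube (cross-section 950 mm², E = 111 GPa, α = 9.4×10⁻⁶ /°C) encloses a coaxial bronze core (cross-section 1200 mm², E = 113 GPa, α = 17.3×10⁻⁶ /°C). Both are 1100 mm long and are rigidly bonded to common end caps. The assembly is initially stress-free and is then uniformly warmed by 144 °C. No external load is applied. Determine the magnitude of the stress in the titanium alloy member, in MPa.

σ ≈ 71 MPa (tensile)

Both members must finish at the same length. With the larger α, the bronze tends to over-expand; the plates restrain it, putting the bronze in compression and the titanium alloy in tension. With no external load the two internal forces are equal and opposite, magnitude P.
Compatibility of the two members (thermal + elastic change equal): (α₁ − α₂)ΔT = P·[1/(A₁E₁) + 1/(A₂E₂)].
|α₁ − α₂|·ΔT = 7.9×10⁻⁶ × 144 = 0.001138.
1/(A₁E₁) + 1/(A₂E₂) = 1/(950×111×10³) + 1/(1200×113×10³) = 1.686×10⁻⁸ N⁻¹.
P = 0.001138 / 1.686×10⁻⁸ = 67480 N = 67.48 kN.
σ_{titanium alloy} = P/A₁ = 67480/950 = 71.03 MPa, tensile.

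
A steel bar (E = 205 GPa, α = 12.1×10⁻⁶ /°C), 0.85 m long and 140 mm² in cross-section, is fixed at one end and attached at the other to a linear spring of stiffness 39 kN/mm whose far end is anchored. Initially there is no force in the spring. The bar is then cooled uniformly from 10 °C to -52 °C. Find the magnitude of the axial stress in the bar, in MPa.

σ ≈ 82.4 MPa (tensile)

The unrestrained thermal change is αΔT L = 12.1×10⁻⁶ × 62 × 850 = 0.6377 mm.
With a force P in the spring, the elastic change of the bar is PL/(AE) and that of the spring is P/k; compatibility requires their sum to equal δ_free.
So P = δ_free / [L/(AE) + 1/k] = 0.6377 / [ 850/(140×205×10³) + 1/(39×10³) ].
P = 0.6377 / 5.526×10⁻⁵ = 11540 N.
σ = P/A = 11540/140 = 82.43 MPa.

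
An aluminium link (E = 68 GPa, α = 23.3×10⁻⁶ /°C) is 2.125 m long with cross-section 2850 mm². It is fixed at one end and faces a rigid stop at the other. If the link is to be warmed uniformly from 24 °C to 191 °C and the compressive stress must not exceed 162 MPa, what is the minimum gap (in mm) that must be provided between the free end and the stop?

g ≈ 3.21 mm

Free expansion if unrestrained: δ_free = αΔT L = 23.3×10⁻⁶ × 167 × 2125 = 8.269 mm.
At the allowable stress the elastic shortening the wall may impose is σL/E = 162 × 2125 / (68×10³) = 5.062 mm.
So the gap has to take up the difference, g_min = δ_free − σL/E = 8.269 − 5.062 = 3.206 mm.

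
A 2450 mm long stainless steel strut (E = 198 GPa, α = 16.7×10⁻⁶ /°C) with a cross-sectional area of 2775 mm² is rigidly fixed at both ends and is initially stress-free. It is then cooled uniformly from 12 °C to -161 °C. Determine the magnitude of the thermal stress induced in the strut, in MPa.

The supports are rigid, so the total axial strain is zero. The restrained thermal strain is ε = αΔT = 16.7×10⁻⁶ × 173 = 2889.1×10⁻⁶.
Hence σ = E·αΔT = 198×10³ × 2889.1×10⁻⁶ = 572 MPa, tensile.

σ ≈ 572 MPa (tensile)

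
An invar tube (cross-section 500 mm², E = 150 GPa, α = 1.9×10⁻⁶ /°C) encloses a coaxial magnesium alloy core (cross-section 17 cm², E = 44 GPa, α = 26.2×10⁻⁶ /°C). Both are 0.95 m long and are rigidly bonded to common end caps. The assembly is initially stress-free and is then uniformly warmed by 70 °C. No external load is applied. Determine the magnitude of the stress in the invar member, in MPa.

σ ≈ 127 MPa (tensile)

The magnesium alloy has the larger α, so on heating it would change length more than the invar if both were free. The rigid plates force a common final length, so the magnesium alloy is put into compression and the invar into tension, with equal and opposite forces P (no external load).
Equating the net (thermal + elastic) strains gives |α₁ − α₂|·ΔT = P·[1/(A₁E₁) + 1/(A₂E₂)].
|α₁ − α₂|·ΔT = 24.3×10⁻⁶ × 70 = 0.001701.
1/(A₁E₁) + 1/(A₂E₂) = 1/(500×150×10³) + 1/(1700×44×10³) = 2.67×10⁻⁸ N⁻¹.
P = 0.001701 / 2.67×10⁻⁸ = 63700 N = 63.7 kN.
σ_{invar} = P/A₁ = 63700/500 = 127.4 MPa, tensile.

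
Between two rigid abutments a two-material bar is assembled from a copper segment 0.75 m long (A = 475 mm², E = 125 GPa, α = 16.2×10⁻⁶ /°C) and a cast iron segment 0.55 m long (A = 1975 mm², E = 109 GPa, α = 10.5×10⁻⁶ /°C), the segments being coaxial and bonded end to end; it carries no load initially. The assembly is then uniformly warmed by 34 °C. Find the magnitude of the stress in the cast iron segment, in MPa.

σ ≈ 20.3 MPa (compressive)

If the supports were absent, the total length change would be Σ αᵢΔT Lᵢ = 16.2×10⁻⁶×34×750 + 10.5×10⁻⁶×34×550 = 0.6094 mm.
Since the ends are fixed, an axial force P builds up, equal in every segment, with P · Σ Lᵢ/(AᵢEᵢ) = δ_free.
The series flexibility is Σ Lᵢ/(AᵢEᵢ) = 750/(475×125×10³) + 550/(1975×109×10³) = 1.519×10⁻⁵ mm/N.
P = 0.6094 / 1.519×10⁻⁵ = 40130 N = 40.13 kN, compressive.
σ_{cast iron} = P / A = 40130 / 1975 = 20.32 MPa.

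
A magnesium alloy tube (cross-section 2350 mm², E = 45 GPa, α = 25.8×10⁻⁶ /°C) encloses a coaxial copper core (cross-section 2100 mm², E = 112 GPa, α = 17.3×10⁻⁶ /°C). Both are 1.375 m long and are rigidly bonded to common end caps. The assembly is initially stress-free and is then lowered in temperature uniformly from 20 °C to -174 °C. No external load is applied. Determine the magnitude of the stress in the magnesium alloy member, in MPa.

σ ≈ 51.2 MPa (tensile)

The magnesium alloy has the larger α, so on cooling it would change length more than the copper if both were free. The rigid plates force a common final length, so the magnesium alloy is put into tension and the copper into compression, with equal and opposite forces P (no external load).
Equating the net (thermal + elastic) strains gives |α₁ − α₂|·ΔT = P·[1/(A₁E₁) + 1/(A₂E₂)].
|α₁ − α₂|·ΔT = 8.5×10⁻⁶ × 194 = 0.001649.
1/(A₁E₁) + 1/(A₂E₂) = 1/(2350×45×10³) + 1/(2100×112×10³) = 1.371×10⁻⁸ N⁻¹.
P = 0.001649 / 1.371×10⁻⁸ = 120300 N = 120.3 kN.
σ_{magnesium alloy} = P/A₁ = 120300/2350 = 51.19 MPa, tensile.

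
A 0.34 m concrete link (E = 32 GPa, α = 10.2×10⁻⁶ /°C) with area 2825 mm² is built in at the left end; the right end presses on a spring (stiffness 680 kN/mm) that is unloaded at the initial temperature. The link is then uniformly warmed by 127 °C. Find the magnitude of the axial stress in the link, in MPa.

σ ≈ 29.8 MPa (compressive)

Free thermal expansion: δ_free = αΔT L = 10.2×10⁻⁶ × 127 × 340 = 0.4404 mm.
With a force P in the spring, the elastic change of the link is PL/(AE) and that of the spring is P/k; compatibility requires their sum to equal δ_free.
P [ L/(AE) + 1/k ] = δ_free → P [ 340/(2825×32×10³) + 1/(680×10³) ] = 0.4404.
P = 0.4404 / 5.232×10⁻⁶ = 84190 N.
σ = P/A = 84190/2825 = 29.8 MPa.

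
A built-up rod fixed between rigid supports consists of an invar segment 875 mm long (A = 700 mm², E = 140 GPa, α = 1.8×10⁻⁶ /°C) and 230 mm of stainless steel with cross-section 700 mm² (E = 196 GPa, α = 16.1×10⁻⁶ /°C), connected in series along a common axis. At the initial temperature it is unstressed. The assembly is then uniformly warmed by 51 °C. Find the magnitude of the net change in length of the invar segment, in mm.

|ΔL| ≈ 0.146 mm

If the supports were absent, the total length change would be Σ αᵢΔT Lᵢ = 1.8×10⁻⁶×51×875 + 16.1×10⁻⁶×51×230 = 0.2692 mm.
The walls prevent any net length change, so an axial force P (same in every segment) develops. Compatibility: P · Σ Lᵢ/(AᵢEᵢ) = δ_free.
The series flexibility is Σ Lᵢ/(AᵢEᵢ) = 875/(700×140×10³) + 230/(700×196×10³) = 1.06×10⁻⁵ mm/N.
P = 0.2692 / 1.06×10⁻⁵ = 25380 N = 25.38 kN, compressive.
For the invar segment, free thermal change = 1.8×10⁻⁶×51×875 = 0.08032 mm and elastic change from P = 25380×875/(700×140×10³) = 0.2266 mm; these oppose, so the net change is 0.146 mm (segment shortens).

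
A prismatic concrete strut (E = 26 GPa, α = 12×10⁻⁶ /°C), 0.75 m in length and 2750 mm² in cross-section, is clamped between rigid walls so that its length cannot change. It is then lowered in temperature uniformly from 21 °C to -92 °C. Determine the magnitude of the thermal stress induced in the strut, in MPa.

The supports are rigid, so the total axial strain is zero. The restrained thermal strain is ε = αΔT = 12×10⁻⁶ × 113 = 1356×10⁻⁶.
σ = EαΔT = 26×10³ × 12×10⁻⁶ × 113 = 35.26 MPa (tensile; the strut is trying to contract).

σ ≈ 35.3 MPa (tensile)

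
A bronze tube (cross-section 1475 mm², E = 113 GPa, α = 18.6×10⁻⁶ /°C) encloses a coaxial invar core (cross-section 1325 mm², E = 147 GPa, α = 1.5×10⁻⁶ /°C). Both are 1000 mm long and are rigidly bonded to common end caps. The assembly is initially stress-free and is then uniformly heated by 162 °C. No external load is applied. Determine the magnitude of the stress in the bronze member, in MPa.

Both members must finish at the same length. With the larger α, the bronze tends to over-expand; the plates restrain it, putting the bronze in compression and the invar in tension. With no external load the two internal forces are equal and opposite, magnitude P.
Compatibility of the two members (thermal + elastic change equal): (α₁ − α₂)ΔT = P·[1/(A₁E₁) + 1/(A₂E₂)].
|α₁ − α₂|·ΔT = 17.1×10⁻⁶ × 162 = 0.00277.
1/(A₁E₁) + 1/(A₂E₂) = 1/(1475×113×10³) + 1/(1325×147×10³) = 1.113×10⁻⁸ N⁻¹.
P = 0.00277 / 1.113×10⁻⁸ = 248800 N = 248.8 kN.
σ_{bronze} = P/A₁ = 248800/1475 = 168.7 MPa, compressive.

σ ≈ 169 MPa (compressive)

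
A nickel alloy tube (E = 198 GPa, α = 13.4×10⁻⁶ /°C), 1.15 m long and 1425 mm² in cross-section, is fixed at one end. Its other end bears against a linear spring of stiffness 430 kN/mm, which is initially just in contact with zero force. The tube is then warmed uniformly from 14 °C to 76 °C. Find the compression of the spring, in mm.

δ ≈ 0.347 mm

The unrestrained thermal change is αΔT L = 13.4×10⁻⁶ × 62 × 1150 = 0.9554 mm.
Let P be the compressive force at the spring. The tube shortens elastically by PL/(AE) and the spring compresses by P/k; together these equal δ_free.
So P = δ_free / [L/(AE) + 1/k] = 0.9554 / [ 1150/(1425×198×10³) + 1/(430×10³) ].
P = 0.9554 / 6.401×10⁻⁶ = 149300 N.
Spring compression = P/k = 149300/(430×10³) = 0.3471 mm.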